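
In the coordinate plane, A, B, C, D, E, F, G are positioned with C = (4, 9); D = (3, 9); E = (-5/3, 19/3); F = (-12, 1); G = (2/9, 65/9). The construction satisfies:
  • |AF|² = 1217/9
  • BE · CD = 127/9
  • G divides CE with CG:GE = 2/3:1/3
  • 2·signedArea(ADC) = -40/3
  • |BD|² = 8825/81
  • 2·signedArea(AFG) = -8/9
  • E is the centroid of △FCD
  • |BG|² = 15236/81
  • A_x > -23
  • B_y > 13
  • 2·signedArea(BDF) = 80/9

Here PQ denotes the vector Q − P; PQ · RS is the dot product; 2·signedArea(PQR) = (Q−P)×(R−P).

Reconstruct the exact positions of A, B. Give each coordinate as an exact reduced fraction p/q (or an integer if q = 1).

A = (-67/3, -13/3)
B = (112/9, 121/9)

1. A_x = -67/3  [2·signedArea(AFG) = -8/9 ∩ 2·signedArea(ADC) = -40/3]
2. A_y = -13/3  [2·signedArea(AFG) = -8/9 ∩ 2·signedArea(ADC) = -40/3]
   → A = (-67/3, -13/3)
3. B_x = 112/9  [2·signedArea(BDF) = 80/9 ∩ BE · CD = 127/9]
4. B_y = 121/9  [2·signedArea(BDF) = 80/9 ∩ BE · CD = 127/9]
   → B = (112/9, 121/9)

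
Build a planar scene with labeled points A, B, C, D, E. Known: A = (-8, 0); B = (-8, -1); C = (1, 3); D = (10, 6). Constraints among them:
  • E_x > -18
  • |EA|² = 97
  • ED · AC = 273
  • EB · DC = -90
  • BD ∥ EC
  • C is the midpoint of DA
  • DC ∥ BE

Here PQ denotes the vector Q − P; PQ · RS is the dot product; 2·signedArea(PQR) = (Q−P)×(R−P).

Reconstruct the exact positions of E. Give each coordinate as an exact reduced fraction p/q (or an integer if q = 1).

E = (-17, -4)

1. E_x = -17  [BD ∥ EC ∩ DC ∥ BE]
2. E_y = -4  [BD ∥ EC ∩ DC ∥ BE]
   → E = (-17, -4)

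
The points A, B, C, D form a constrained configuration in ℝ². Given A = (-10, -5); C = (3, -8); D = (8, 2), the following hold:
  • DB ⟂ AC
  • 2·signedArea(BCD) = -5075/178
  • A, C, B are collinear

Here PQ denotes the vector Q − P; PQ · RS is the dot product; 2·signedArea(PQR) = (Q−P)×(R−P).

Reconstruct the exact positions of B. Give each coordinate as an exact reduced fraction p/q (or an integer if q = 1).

1. B_x = 989/178  [A, C, B are collinear ∩ DB ⟂ AC]
2. B_y = -1529/178  [A, C, B are collinear ∩ DB ⟂ AC]
   → B = (989/178, -1529/178)

B = (989/178, -1529/178)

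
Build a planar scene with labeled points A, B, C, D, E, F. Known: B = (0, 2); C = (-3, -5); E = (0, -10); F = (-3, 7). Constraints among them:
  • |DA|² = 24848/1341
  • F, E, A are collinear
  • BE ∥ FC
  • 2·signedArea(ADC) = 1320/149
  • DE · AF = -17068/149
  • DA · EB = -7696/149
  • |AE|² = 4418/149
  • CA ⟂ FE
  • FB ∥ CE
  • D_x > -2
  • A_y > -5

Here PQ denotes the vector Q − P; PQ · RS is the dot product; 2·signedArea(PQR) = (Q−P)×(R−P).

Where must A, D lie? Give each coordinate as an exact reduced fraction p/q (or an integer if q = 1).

A = (-141/149, -691/149)
D = (-1, -1/3)

1. A_x = -141/149  [F, E, A are collinear ∩ CA ⟂ FE]
2. A_y = -691/149  [F, E, A are collinear ∩ CA ⟂ FE]
   → A = (-141/149, -691/149)
3. D_x = -1  [DE · AF = -17068/149 ∩ DA · EB = -7696/149]
4. D_y = -1/3  [DE · AF = -17068/149 ∩ DA · EB = -7696/149]
   → D = (-1, -1/3)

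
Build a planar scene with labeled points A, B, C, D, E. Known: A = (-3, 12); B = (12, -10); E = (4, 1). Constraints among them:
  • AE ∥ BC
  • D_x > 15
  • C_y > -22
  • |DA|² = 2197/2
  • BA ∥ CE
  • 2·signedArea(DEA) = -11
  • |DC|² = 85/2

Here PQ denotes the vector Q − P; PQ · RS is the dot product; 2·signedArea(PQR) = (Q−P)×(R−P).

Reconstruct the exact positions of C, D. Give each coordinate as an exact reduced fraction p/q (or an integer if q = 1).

1. C_x = 19  [BA ∥ CE ∩ AE ∥ BC]
2. C_y = -21  [BA ∥ CE ∩ AE ∥ BC]
   → C = (19, -21)
3. D_x = 31/2  [line -11·x + -7·y + 62 = 0 ∩ |DA|² = 2197/2]
4. D_y = -31/2  [line -11·x + -7·y + 62 = 0 ∩ |DA|² = 2197/2]
   → D = (31/2, -31/2)

C = (19, -21)
D = (31/2, -31/2)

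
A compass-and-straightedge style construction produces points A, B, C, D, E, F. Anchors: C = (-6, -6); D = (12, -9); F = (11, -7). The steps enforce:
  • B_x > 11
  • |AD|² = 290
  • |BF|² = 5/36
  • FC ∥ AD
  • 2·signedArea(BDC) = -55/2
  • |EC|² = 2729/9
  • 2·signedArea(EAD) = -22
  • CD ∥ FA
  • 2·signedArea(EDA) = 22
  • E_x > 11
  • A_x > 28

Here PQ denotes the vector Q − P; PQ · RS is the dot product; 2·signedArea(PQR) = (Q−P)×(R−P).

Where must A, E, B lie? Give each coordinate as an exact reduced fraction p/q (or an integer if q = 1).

A = (29, -10)
B = (67/6, -22/3)
E = (34/3, -23/3)

1. A_x = 29  [FC ∥ AD ∩ CD ∥ FA]
2. A_y = -10  [FC ∥ AD ∩ CD ∥ FA]
   → A = (29, -10)
3. E_x = 34/3  [line 1·x + 17·y + 119 = 0 ∩ |EC|² = 2729/9]
4. E_y = -23/3  [line 1·x + 17·y + 119 = 0 ∩ |EC|² = 2729/9]
   → E = (34/3, -23/3)
5. B_x = 67/6  [line -3·x + -18·y + -197/2 = 0 ∩ |BF|² = 5/36]
6. B_y = -22/3  [line -3·x + -18·y + -197/2 = 0 ∩ |BF|² = 5/36]
   → B = (67/6, -22/3)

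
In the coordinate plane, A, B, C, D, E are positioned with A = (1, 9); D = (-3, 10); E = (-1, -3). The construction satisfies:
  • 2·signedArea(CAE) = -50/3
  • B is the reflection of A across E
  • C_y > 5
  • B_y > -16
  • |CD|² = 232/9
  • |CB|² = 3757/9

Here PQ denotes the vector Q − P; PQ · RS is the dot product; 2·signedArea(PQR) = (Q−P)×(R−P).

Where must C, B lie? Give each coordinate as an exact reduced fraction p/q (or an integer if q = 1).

1. B_x = -3  [B is the reflection of A across E]
2. B_y = -15  [B is the reflection of A across E]
   → B = (-3, -15)
3. C_x = -1  [line 12·x + -2·y + 68/3 = 0 ∩ |CB|² = 3757/9]
4. C_y = 16/3  [line 12·x + -2·y + 68/3 = 0 ∩ |CB|² = 3757/9]
   → C = (-1, 16/3)

B = (-3, -15)
C = (-1, 16/3)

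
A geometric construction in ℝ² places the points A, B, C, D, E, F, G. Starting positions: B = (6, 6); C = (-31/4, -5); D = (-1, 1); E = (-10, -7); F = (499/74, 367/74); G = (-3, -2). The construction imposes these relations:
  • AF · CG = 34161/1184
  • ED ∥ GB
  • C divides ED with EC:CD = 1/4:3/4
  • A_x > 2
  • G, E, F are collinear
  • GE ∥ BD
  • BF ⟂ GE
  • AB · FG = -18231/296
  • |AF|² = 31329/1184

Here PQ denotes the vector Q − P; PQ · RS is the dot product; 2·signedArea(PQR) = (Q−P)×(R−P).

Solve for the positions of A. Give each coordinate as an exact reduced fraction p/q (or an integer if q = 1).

1. A_x = 757/296  [AF · CG = 34161/1184 ∩ AB · FG = -18231/296]
2. A_y = 583/296  [AF · CG = 34161/1184 ∩ AB · FG = -18231/296]
   → A = (757/296, 583/296)

A = (757/296, 583/296)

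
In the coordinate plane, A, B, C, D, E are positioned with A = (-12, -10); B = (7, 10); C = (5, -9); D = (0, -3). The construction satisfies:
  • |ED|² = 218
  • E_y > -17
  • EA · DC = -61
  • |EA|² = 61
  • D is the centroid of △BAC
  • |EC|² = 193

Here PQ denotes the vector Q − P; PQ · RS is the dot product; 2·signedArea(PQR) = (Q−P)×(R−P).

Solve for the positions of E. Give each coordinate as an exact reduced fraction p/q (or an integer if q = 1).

1. E_x = -7  [line -5·x + 6·y + 61 = 0 ∩ |EA|² = 61]
2. E_y = -16  [line -5·x + 6·y + 61 = 0 ∩ |EA|² = 61]
   → E = (-7, -16)

E = (-7, -16)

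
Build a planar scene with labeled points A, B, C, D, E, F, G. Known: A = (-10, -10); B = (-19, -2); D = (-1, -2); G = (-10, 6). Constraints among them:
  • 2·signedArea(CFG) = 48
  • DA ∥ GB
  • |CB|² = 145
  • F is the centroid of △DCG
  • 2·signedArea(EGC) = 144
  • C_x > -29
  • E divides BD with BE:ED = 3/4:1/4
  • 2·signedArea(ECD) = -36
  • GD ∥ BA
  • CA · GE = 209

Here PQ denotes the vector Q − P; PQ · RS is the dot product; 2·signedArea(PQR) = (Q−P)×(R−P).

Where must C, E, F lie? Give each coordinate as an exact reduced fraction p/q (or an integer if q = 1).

C = (-28, 6)
E = (-11/2, -2)
F = (-13, 10/3)

1. E_x = -11/2  [E divides BD with BE:ED = 3/4:1/4]
2. E_y = -2  [E divides BD with BE:ED = 3/4:1/4]
   → E = (-11/2, -2)
3. C_x = -28  [CA · GE = 209 ∩ 2·signedArea(ECD) = -36]
4. C_y = 6  [CA · GE = 209 ∩ 2·signedArea(ECD) = -36]
   → C = (-28, 6)
5. F_x = -13  [2·signedArea(CFG) = 48 ∩ F is the centroid of △DCG]
6. F_y = 10/3  [2·signedArea(CFG) = 48 ∩ F is the centroid of △DCG]
   → F = (-13, 10/3)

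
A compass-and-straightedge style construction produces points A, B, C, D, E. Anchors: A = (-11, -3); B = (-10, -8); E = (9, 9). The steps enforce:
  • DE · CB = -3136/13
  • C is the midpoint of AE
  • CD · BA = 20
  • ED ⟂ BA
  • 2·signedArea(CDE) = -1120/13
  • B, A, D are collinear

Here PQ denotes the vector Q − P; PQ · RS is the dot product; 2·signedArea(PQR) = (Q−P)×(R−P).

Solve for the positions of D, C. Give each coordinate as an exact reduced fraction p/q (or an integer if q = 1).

C = (-1, 3)
D = (-163/13, 61/13)

1. D_x = -163/13  [B, A, D are collinear ∩ ED ⟂ BA]
2. D_y = 61/13  [B, A, D are collinear ∩ ED ⟂ BA]
   → D = (-163/13, 61/13)
3. C_x = -1  [C is the midpoint of AE]
4. C_y = 3  [C is the midpoint of AE]
   → C = (-1, 3)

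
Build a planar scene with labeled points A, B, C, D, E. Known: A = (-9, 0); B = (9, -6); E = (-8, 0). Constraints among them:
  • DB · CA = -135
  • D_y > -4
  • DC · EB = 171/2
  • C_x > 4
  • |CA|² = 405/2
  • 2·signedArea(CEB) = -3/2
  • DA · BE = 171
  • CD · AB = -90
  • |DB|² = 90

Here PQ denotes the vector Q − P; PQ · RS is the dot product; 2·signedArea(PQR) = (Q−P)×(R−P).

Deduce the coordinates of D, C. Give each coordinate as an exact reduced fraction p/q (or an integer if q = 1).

1. C_x = 9/2  [line 6·x + 17·y + 99/2 = 0 ∩ |CA|² = 405/2]
2. C_y = -9/2  [line 6·x + 17·y + 99/2 = 0 ∩ |CA|² = 405/2]
   → C = (9/2, -9/2)
3. D_x = 0  [DA · BE = 171 ∩ CD · AB = -90]
4. D_y = -3  [DA · BE = 171 ∩ CD · AB = -90]
   → D = (0, -3)

C = (9/2, -9/2)
D = (0, -3)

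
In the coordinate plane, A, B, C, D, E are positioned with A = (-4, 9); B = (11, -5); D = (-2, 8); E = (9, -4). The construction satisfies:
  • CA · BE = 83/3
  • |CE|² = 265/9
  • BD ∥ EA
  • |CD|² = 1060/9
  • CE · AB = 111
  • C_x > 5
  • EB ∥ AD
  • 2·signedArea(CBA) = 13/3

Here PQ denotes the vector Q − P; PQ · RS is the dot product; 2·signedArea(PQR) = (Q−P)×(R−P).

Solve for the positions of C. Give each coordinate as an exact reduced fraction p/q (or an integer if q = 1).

C = (16/3, 0)

1. C_x = 16/3  [CA · BE = 83/3 ∩ 2·signedArea(CBA) = 13/3]
2. C_y = 0  [CA · BE = 83/3 ∩ 2·signedArea(CBA) = 13/3]
   → C = (16/3, 0)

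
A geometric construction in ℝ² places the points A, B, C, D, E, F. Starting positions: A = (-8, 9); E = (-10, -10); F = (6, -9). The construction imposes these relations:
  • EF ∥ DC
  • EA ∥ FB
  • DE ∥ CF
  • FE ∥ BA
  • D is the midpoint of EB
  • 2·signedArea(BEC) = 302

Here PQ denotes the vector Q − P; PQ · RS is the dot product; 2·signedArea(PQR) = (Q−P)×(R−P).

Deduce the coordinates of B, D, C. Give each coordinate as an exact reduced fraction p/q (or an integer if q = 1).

1. B_x = 8  [FE ∥ BA ∩ EA ∥ FB]
2. B_y = 10  [FE ∥ BA ∩ EA ∥ FB]
   → B = (8, 10)
3. D_x = -1  [D is the midpoint of EB]
4. D_y = 0  [D is the midpoint of EB]
   → D = (-1, 0)
5. C_x = 15  [DE ∥ CF ∩ EF ∥ DC]
6. C_y = 1  [DE ∥ CF ∩ EF ∥ DC]
   → C = (15, 1)

B = (8, 10)
C = (15, 1)
D = (-1, 0)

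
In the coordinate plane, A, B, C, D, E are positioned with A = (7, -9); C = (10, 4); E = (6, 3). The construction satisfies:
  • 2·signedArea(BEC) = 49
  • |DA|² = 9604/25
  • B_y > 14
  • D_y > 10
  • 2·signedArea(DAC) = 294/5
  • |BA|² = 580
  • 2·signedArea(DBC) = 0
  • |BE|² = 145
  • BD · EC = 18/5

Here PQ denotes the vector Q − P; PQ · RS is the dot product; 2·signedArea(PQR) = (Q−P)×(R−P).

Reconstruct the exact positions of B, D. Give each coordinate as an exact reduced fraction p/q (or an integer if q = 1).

B = (5, 15)
D = (7, 53/5)

1. B_x = 5  [line -1·x + 4·y + -55 = 0 ∩ |BA|² = 580]
2. B_y = 15  [line -1·x + 4·y + -55 = 0 ∩ |BA|² = 580]
   → B = (5, 15)
3. D_x = 7  [BD · EC = 18/5 ∩ 2·signedArea(DBC) = 0]
4. D_y = 53/5  [BD · EC = 18/5 ∩ 2·signedArea(DBC) = 0]
   → D = (7, 53/5)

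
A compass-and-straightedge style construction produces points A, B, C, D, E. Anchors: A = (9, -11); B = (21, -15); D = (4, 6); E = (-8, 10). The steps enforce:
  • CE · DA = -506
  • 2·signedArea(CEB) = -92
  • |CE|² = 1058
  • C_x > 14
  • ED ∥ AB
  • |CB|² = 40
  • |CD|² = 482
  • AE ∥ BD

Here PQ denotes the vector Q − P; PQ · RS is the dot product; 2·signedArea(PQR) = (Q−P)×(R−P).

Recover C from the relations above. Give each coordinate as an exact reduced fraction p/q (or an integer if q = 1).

C = (15, -13)

1. C_x = 15  [CE · DA = -506 ∩ 2·signedArea(CEB) = -92]
2. C_y = -13  [CE · DA = -506 ∩ 2·signedArea(CEB) = -92]
   → C = (15, -13)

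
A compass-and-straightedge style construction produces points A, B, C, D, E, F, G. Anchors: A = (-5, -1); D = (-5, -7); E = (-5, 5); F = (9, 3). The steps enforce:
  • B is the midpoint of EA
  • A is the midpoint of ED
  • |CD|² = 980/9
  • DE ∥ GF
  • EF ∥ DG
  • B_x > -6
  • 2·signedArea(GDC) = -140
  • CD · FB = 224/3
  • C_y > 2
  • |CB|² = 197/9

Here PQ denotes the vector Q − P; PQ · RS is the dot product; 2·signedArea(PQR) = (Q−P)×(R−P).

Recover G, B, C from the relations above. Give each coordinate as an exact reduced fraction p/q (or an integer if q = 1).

1. G_x = 9  [DE ∥ GF ∩ EF ∥ DG]
2. G_y = -9  [DE ∥ GF ∩ EF ∥ DG]
   → G = (9, -9)
3. B_x = -5  [B is the midpoint of EA]
4. B_y = 2  [B is the midpoint of EA]
   → B = (-5, 2)
5. C_x = -1/3  [CD · FB = 224/3 ∩ 2·signedArea(GDC) = -140]
6. C_y = 7/3  [CD · FB = 224/3 ∩ 2·signedArea(GDC) = -140]
   → C = (-1/3, 7/3)

B = (-5, 2)
C = (-1/3, 7/3)
G = (9, -9)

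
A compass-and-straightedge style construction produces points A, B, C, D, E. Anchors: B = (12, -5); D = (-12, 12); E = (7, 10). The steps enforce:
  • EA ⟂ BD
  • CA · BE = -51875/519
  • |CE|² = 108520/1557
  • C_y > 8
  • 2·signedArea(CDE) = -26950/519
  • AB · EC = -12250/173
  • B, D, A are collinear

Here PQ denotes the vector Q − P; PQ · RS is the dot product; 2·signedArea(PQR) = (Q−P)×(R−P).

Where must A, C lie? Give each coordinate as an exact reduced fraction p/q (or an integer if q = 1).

1. A_x = 276/173  [B, D, A are collinear ∩ EA ⟂ BD]
2. A_y = 410/173  [B, D, A are collinear ∩ EA ⟂ BD]
   → A = (276/173, 410/173)
3. C_x = -589/519  [2·signedArea(CDE) = -26950/519 ∩ AB · EC = -12250/173]
4. C_y = 4216/519  [2·signedArea(CDE) = -26950/519 ∩ AB · EC = -12250/173]
   → C = (-589/519, 4216/519)

A = (276/173, 410/173)
C = (-589/519, 4216/519)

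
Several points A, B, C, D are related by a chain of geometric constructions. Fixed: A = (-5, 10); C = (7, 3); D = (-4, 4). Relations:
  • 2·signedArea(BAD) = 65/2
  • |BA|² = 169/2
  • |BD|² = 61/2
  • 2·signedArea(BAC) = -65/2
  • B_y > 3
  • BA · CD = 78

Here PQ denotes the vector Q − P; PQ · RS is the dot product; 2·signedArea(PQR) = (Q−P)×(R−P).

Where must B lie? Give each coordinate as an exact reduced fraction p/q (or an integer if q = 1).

1. B_x = 3/2  [2·signedArea(BAC) = -65/2 ∩ BA · CD = 78]
2. B_y = 7/2  [2·signedArea(BAC) = -65/2 ∩ BA · CD = 78]
   → B = (3/2, 7/2)

B = (3/2, 7/2)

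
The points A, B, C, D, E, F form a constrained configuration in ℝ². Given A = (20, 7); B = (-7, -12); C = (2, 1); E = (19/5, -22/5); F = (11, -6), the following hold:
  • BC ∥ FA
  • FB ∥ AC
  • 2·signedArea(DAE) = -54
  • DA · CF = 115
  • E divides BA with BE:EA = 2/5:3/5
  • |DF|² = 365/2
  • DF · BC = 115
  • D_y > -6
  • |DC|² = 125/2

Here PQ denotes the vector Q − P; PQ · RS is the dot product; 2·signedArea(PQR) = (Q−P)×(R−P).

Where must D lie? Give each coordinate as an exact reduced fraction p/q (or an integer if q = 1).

D = (-5/2, -11/2)

1. D_x = -5/2  [DA · CF = 115 ∩ 2·signedArea(DAE) = -54]
2. D_y = -11/2  [DA · CF = 115 ∩ 2·signedArea(DAE) = -54]
   → D = (-5/2, -11/2)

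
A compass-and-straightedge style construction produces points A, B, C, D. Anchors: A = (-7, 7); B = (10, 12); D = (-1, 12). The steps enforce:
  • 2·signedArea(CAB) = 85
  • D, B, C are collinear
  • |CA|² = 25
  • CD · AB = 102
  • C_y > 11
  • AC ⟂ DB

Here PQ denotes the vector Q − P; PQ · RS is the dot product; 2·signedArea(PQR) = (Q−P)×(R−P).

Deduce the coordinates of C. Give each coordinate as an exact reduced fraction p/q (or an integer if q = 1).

1. C_x = -7  [D, B, C are collinear ∩ AC ⟂ DB]
2. C_y = 12  [D, B, C are collinear ∩ AC ⟂ DB]
   → C = (-7, 12)

C = (-7, 12)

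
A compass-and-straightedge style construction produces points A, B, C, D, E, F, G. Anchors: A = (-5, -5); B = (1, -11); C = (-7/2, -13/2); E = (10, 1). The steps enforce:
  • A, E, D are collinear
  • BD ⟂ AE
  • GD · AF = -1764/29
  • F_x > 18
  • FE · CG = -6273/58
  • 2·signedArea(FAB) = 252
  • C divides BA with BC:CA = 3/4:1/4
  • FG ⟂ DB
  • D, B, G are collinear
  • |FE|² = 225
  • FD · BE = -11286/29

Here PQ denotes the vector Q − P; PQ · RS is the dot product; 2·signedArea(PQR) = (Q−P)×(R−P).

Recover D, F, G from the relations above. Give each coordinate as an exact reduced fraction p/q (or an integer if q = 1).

1. D_x = -55/29  [A, E, D are collinear ∩ BD ⟂ AE]
2. D_y = -109/29  [A, E, D are collinear ∩ BD ⟂ AE]
   → D = (-55/29, -109/29)
3. F_x = 19  [2·signedArea(FAB) = 252 ∩ FD · BE = -11286/29]
4. F_y = 13  [2·signedArea(FAB) = 252 ∩ FD · BE = -11286/29]
   → F = (19, 13)
5. G_x = -139/29  [D, B, G are collinear ∩ FG ⟂ DB]
6. G_y = 101/29  [D, B, G are collinear ∩ FG ⟂ DB]
   → G = (-139/29, 101/29)

D = (-55/29, -109/29)
F = (19, 13)
G = (-139/29, 101/29)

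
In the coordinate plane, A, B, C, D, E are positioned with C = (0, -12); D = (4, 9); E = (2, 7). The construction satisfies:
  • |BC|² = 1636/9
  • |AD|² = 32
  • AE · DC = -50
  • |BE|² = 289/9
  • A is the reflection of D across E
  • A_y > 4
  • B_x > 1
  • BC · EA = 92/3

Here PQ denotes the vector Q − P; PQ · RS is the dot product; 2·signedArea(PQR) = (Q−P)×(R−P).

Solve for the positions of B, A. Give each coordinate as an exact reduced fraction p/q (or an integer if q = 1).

A = (0, 5)
B = (2, 4/3)

1. A_x = 0  [A is the reflection of D across E]
2. A_y = 5  [A is the reflection of D across E]
   → A = (0, 5)
3. B_x = 2  [line 2·x + 2·y + -20/3 = 0 ∩ |BE|² = 289/9]
4. B_y = 4/3  [line 2·x + 2·y + -20/3 = 0 ∩ |BE|² = 289/9]
   → B = (2, 4/3)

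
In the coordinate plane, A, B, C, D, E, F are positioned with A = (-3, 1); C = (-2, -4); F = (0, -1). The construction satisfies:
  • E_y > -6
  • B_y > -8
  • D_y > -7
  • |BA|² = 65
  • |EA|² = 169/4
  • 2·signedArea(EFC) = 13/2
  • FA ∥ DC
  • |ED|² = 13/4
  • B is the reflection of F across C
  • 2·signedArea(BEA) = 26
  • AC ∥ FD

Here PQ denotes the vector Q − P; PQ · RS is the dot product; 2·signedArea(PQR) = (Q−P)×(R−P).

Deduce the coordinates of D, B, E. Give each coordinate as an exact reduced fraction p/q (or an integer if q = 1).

1. D_x = 1  [FA ∥ DC ∩ AC ∥ FD]
2. D_y = -6  [FA ∥ DC ∩ AC ∥ FD]
   → D = (1, -6)
3. B_x = -4  [B is the reflection of F across C]
4. B_y = -7  [B is the reflection of F across C]
   → B = (-4, -7)
5. E_x = -1/2  [2·signedArea(EFC) = 13/2 ∩ 2·signedArea(BEA) = 26]
6. E_y = -5  [2·signedArea(EFC) = 13/2 ∩ 2·signedArea(BEA) = 26]
   → E = (-1/2, -5)

B = (-4, -7)
D = (1, -6)
E = (-1/2, -5)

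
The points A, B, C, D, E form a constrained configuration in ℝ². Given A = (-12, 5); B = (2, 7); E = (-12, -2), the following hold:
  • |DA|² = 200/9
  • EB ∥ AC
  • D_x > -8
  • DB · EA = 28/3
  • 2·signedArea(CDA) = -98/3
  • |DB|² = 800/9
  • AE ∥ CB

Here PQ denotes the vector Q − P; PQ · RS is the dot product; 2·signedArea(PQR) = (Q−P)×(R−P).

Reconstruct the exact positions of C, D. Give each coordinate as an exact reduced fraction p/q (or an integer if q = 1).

1. C_x = 2  [AE ∥ CB ∩ EB ∥ AC]
2. C_y = 14  [AE ∥ CB ∩ EB ∥ AC]
   → C = (2, 14)
3. D_x = -22/3  [DB · EA = 28/3 ∩ 2·signedArea(CDA) = -98/3]
4. D_y = 17/3  [DB · EA = 28/3 ∩ 2·signedArea(CDA) = -98/3]
   → D = (-22/3, 17/3)

C = (2, 14)
D = (-22/3, 17/3)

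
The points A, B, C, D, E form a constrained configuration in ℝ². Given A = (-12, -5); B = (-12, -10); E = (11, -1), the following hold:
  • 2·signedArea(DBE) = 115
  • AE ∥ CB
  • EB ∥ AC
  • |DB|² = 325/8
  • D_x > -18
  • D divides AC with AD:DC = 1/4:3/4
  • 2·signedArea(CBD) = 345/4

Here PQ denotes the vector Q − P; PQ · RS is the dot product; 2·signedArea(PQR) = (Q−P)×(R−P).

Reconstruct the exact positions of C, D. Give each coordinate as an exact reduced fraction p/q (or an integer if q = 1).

1. C_x = -35  [AE ∥ CB ∩ EB ∥ AC]
2. C_y = -14  [AE ∥ CB ∩ EB ∥ AC]
   → C = (-35, -14)
3. D_x = -71/4  [D divides AC with AD:DC = 1/4:3/4]
4. D_y = -29/4  [D divides AC with AD:DC = 1/4:3/4]
   → D = (-71/4, -29/4)

C = (-35, -14)
D = (-71/4, -29/4)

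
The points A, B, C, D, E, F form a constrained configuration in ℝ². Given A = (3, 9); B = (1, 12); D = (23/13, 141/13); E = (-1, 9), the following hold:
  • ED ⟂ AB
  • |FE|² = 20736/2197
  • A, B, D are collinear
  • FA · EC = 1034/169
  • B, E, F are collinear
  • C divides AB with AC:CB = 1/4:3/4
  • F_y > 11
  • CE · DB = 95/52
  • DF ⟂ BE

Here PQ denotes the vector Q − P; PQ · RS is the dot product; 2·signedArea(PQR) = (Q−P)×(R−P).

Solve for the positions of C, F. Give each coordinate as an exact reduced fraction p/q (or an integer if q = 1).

1. C_x = 5/2  [C divides AB with AC:CB = 1/4:3/4]
2. C_y = 39/4  [C divides AB with AC:CB = 1/4:3/4]
   → C = (5/2, 39/4)
3. F_x = 119/169  [B, E, F are collinear ∩ DF ⟂ BE]
4. F_y = 1953/169  [B, E, F are collinear ∩ DF ⟂ BE]
   → F = (119/169, 1953/169)

C = (5/2, 39/4)
F = (119/169, 1953/169)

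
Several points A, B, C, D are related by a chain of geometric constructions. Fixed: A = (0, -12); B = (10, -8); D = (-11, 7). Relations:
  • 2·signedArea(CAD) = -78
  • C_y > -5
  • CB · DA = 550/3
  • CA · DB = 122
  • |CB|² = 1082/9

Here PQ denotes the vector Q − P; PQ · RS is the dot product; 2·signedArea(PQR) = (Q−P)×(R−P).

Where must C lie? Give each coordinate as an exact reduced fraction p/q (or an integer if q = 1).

C = (-1/3, -13/3)

1. C_x = -1/3  [CA · DB = 122 ∩ CB · DA = 550/3]
2. C_y = -13/3  [CA · DB = 122 ∩ CB · DA = 550/3]
   → C = (-1/3, -13/3)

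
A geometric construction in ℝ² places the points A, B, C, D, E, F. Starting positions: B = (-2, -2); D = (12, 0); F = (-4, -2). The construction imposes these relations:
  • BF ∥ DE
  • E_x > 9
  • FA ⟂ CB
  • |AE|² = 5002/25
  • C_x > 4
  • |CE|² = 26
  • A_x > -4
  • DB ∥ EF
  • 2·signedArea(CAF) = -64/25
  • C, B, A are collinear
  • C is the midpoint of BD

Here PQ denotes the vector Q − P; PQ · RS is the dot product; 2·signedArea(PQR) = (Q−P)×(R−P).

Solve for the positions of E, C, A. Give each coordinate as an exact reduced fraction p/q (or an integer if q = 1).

A = (-99/25, -57/25)
C = (5, -1)
E = (10, 0)

1. E_x = 10  [DB ∥ EF ∩ BF ∥ DE]
2. E_y = 0  [DB ∥ EF ∩ BF ∥ DE]
   → E = (10, 0)
3. C_x = 5  [C is the midpoint of BD]
4. C_y = -1  [C is the midpoint of BD]
   → C = (5, -1)
5. A_x = -99/25  [C, B, A are collinear ∩ FA ⟂ CB]
6. A_y = -57/25  [C, B, A are collinear ∩ FA ⟂ CB]
   → A = (-99/25, -57/25)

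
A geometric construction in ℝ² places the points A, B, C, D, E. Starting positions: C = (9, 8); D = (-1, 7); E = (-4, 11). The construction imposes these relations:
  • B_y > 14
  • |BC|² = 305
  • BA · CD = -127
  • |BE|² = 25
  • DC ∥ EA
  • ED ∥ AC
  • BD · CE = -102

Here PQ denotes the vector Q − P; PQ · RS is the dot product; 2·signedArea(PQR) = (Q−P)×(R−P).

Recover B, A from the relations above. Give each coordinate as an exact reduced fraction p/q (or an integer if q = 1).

A = (6, 12)
B = (-7, 15)

1. B_x = -7  [line 13·x + -3·y + 136 = 0 ∩ |BE|² = 25]
2. B_y = 15  [line 13·x + -3·y + 136 = 0 ∩ |BE|² = 25]
   → B = (-7, 15)
3. A_x = 6  [ED ∥ AC ∩ DC ∥ EA]
4. A_y = 12  [ED ∥ AC ∩ DC ∥ EA]
   → A = (6, 12)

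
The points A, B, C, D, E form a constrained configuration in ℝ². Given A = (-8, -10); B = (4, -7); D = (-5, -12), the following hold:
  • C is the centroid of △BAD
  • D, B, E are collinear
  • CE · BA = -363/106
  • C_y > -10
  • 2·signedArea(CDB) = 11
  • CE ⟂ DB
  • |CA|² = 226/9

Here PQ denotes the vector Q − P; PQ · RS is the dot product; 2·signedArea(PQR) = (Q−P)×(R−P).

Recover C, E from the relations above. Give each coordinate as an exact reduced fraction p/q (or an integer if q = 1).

1. C_x = -3  [C is the centroid of △BAD]
2. C_y = -29/3  [C is the centroid of △BAD]
   → C = (-3, -29/3)
3. E_x = -263/106  [D, B, E are collinear ∩ CE ⟂ DB]
4. E_y = -3371/318  [D, B, E are collinear ∩ CE ⟂ DB]
   → E = (-263/106, -3371/318)

C = (-3, -29/3)
E = (-263/106, -3371/318)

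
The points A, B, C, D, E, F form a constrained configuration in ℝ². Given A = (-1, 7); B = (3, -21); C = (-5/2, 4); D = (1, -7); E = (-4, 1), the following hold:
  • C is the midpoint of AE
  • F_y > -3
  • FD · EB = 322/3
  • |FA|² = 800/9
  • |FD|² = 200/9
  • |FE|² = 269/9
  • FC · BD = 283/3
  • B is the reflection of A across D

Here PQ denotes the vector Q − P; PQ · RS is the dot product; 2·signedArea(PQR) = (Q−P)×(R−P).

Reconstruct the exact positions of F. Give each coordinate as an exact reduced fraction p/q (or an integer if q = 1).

F = (1/3, -7/3)

1. F_x = 1/3  [FC · BD = 283/3 ∩ FD · EB = 322/3]
2. F_y = -7/3  [FC · BD = 283/3 ∩ FD · EB = 322/3]
   → F = (1/3, -7/3)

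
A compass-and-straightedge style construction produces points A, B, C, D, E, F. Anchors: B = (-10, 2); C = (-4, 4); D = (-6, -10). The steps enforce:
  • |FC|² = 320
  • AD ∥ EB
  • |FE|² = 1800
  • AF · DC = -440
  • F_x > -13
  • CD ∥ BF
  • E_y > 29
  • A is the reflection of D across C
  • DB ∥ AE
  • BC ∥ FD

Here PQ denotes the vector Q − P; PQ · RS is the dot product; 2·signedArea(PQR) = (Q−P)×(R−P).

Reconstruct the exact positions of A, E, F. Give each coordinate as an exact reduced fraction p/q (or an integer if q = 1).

1. A_x = -2  [A is the reflection of D across C]
2. A_y = 18  [A is the reflection of D across C]
   → A = (-2, 18)
3. E_x = -6  [AD ∥ EB ∩ DB ∥ AE]
4. E_y = 30  [AD ∥ EB ∩ DB ∥ AE]
   → E = (-6, 30)
5. F_x = -12  [BC ∥ FD ∩ CD ∥ BF]
6. F_y = -12  [BC ∥ FD ∩ CD ∥ BF]
   → F = (-12, -12)

A = (-2, 18)
E = (-6, 30)
F = (-12, -12)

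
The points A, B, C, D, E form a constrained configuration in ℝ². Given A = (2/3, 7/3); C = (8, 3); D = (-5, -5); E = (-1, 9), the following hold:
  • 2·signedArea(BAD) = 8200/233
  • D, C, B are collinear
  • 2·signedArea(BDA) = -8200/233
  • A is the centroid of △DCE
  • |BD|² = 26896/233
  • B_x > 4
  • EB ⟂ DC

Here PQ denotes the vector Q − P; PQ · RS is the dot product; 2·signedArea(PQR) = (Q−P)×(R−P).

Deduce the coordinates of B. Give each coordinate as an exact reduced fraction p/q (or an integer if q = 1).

B = (967/233, 147/233)

1. B_x = 967/233  [D, C, B are collinear ∩ EB ⟂ DC]
2. B_y = 147/233  [D, C, B are collinear ∩ EB ⟂ DC]
   → B = (967/233, 147/233)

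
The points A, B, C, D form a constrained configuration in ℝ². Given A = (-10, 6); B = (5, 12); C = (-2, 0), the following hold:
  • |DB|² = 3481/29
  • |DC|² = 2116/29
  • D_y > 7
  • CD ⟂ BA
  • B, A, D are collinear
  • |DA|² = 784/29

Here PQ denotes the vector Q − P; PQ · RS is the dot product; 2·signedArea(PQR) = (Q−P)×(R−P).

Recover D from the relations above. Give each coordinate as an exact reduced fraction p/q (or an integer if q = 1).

D = (-150/29, 230/29)

1. D_x = -150/29  [B, A, D are collinear ∩ CD ⟂ BA]
2. D_y = 230/29  [B, A, D are collinear ∩ CD ⟂ BA]
   → D = (-150/29, 230/29)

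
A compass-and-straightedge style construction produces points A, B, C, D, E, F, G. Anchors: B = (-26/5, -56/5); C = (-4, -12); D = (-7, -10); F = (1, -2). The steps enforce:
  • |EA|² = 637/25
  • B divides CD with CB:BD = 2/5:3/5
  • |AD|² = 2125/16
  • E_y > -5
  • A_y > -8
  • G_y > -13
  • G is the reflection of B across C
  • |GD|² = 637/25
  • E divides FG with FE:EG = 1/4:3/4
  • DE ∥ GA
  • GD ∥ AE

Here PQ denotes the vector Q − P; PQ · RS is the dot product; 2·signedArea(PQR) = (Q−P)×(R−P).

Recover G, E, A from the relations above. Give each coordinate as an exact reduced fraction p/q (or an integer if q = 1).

A = (17/4, -15/2)
E = (1/20, -47/10)
G = (-14/5, -64/5)

1. G_x = -14/5  [G is the reflection of B across C]
2. G_y = -64/5  [G is the reflection of B across C]
   → G = (-14/5, -64/5)
3. E_x = 1/20  [E divides FG with FE:EG = 1/4:3/4]
4. E_y = -47/10  [E divides FG with FE:EG = 1/4:3/4]
   → E = (1/20, -47/10)
5. A_x = 17/4  [GD ∥ AE ∩ DE ∥ GA]
6. A_y = -15/2  [GD ∥ AE ∩ DE ∥ GA]
   → A = (17/4, -15/2)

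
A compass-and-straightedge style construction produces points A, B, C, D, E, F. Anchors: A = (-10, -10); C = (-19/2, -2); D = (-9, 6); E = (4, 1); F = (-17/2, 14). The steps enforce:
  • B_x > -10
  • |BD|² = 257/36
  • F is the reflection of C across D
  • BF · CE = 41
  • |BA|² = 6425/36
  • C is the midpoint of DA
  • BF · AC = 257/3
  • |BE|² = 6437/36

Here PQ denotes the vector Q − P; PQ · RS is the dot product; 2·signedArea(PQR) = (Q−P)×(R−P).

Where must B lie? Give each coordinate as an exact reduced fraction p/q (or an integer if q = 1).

1. B_x = -55/6  [BF · CE = 41 ∩ BF · AC = 257/3]
2. B_y = 10/3  [BF · CE = 41 ∩ BF · AC = 257/3]
   → B = (-55/6, 10/3)

B = (-55/6, 10/3)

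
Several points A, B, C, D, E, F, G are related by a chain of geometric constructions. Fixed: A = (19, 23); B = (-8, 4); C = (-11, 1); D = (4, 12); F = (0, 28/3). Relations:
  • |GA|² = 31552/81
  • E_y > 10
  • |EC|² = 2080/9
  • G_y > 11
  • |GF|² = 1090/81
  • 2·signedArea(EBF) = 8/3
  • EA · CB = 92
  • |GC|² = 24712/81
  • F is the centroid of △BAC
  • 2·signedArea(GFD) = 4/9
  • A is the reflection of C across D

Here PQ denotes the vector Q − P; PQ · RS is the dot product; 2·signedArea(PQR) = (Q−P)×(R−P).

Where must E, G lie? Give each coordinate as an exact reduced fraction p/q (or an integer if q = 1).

E = (1, 31/3)
G = (3, 103/9)

1. E_x = 1  [EA · CB = 92 ∩ 2·signedArea(EBF) = 8/3]
2. E_y = 31/3  [EA · CB = 92 ∩ 2·signedArea(EBF) = 8/3]
   → E = (1, 31/3)
3. G_x = 3  [line -8/3·x + 4·y + -340/9 = 0 ∩ |GF|² = 1090/81]
4. G_y = 103/9  [line -8/3·x + 4·y + -340/9 = 0 ∩ |GF|² = 1090/81]
   → G = (3, 103/9)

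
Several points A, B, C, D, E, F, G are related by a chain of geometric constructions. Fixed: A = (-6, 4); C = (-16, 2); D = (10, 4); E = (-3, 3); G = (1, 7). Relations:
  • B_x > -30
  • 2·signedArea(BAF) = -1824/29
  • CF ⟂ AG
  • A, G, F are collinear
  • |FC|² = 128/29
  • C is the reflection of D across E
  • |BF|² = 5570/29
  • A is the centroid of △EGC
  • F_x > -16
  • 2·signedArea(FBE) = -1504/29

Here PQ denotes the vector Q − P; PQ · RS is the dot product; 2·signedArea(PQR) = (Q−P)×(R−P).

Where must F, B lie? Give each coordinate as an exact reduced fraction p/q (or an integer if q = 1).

B = (-29, 1)
F = (-440/29, 2/29)

1. F_x = -440/29  [A, G, F are collinear ∩ CF ⟂ AG]
2. F_y = 2/29  [A, G, F are collinear ∩ CF ⟂ AG]
   → F = (-440/29, 2/29)
3. B_x = -29  [2·signedArea(BAF) = -1824/29 ∩ 2·signedArea(FBE) = -1504/29]
4. B_y = 1  [2·signedArea(BAF) = -1824/29 ∩ 2·signedArea(FBE) = -1504/29]
   → B = (-29, 1)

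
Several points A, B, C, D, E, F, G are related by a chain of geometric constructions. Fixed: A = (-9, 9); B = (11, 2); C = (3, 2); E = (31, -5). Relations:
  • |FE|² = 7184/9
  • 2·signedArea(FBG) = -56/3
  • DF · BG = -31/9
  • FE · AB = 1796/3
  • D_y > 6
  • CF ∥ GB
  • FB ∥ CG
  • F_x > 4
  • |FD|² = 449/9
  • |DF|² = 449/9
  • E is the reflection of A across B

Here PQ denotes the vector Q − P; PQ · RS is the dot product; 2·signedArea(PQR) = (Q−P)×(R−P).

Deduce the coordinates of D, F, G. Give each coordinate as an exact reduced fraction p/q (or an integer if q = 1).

1. F_x = 13/3  [line -20·x + 7·y + 169/3 = 0 ∩ |FE|² = 7184/9]
2. F_y = 13/3  [line -20·x + 7·y + 169/3 = 0 ∩ |FE|² = 7184/9]
   → F = (13/3, 13/3)
3. G_x = 29/3  [2·signedArea(FBG) = -56/3 ∩ CF ∥ GB]
4. G_y = -1/3  [2·signedArea(FBG) = -56/3 ∩ CF ∥ GB]
   → G = (29/3, -1/3)
5. D_x = -7/3  [line 4/3·x + 7/3·y + -112/9 = 0 ∩ |DF|² = 449/9]
6. D_y = 20/3  [line 4/3·x + 7/3·y + -112/9 = 0 ∩ |DF|² = 449/9]
   → D = (-7/3, 20/3)

D = (-7/3, 20/3)
F = (13/3, 13/3)
G = (29/3, -1/3)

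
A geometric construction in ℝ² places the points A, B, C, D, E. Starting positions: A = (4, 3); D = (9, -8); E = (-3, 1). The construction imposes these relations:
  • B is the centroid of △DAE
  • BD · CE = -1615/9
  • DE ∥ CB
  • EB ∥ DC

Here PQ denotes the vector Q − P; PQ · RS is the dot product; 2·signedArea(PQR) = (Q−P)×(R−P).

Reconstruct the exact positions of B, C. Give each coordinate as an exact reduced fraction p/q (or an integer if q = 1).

1. B_x = 10/3  [B is the centroid of △DAE]
2. B_y = -4/3  [B is the centroid of △DAE]
   → B = (10/3, -4/3)
3. C_x = 46/3  [DE ∥ CB ∩ EB ∥ DC]
4. C_y = -31/3  [DE ∥ CB ∩ EB ∥ DC]
   → C = (46/3, -31/3)

B = (10/3, -4/3)
C = (46/3, -31/3)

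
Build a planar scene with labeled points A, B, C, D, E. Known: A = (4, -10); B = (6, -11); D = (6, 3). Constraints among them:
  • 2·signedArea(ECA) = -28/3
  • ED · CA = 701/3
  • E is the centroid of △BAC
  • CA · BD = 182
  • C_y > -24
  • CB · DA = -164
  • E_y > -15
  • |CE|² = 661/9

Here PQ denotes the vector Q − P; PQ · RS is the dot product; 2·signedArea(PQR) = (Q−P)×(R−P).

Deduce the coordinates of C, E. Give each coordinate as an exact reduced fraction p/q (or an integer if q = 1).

C = (2, -23)
E = (4, -44/3)

1. C_x = 2  [CA · BD = 182 ∩ CB · DA = -164]
2. C_y = -23  [CA · BD = 182 ∩ CB · DA = -164]
   → C = (2, -23)
3. E_x = 4  [E is the centroid of △BAC]
4. E_y = -44/3  [E is the centroid of △BAC]
   → E = (4, -44/3)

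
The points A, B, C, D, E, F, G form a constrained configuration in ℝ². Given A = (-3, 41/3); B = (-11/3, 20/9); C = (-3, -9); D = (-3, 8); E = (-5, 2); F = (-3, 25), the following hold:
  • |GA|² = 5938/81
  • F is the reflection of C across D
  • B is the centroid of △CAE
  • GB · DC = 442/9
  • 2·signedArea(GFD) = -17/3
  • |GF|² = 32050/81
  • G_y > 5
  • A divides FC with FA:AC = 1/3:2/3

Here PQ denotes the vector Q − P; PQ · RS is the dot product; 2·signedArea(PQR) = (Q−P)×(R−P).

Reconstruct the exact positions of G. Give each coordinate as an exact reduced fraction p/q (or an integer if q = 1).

G = (-10/3, 46/9)

1. G_x = -10/3  [2·signedArea(GFD) = -17/3 ∩ GB · DC = 442/9]
2. G_y = 46/9  [2·signedArea(GFD) = -17/3 ∩ GB · DC = 442/9]
   → G = (-10/3, 46/9)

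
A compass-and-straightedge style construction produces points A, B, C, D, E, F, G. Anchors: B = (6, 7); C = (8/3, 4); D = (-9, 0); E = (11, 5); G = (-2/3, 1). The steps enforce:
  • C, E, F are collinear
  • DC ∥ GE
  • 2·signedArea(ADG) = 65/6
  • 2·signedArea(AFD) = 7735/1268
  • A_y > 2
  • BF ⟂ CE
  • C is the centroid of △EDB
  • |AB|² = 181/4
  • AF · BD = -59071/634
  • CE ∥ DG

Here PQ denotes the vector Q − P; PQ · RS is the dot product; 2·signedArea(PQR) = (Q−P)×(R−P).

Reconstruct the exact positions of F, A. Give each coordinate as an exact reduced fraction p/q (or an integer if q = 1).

A = (1, 5/2)
F = (3999/634, 2813/634)

1. F_x = 3999/634  [C, E, F are collinear ∩ BF ⟂ CE]
2. F_y = 2813/634  [C, E, F are collinear ∩ BF ⟂ CE]
   → F = (3999/634, 2813/634)
3. A_x = 1  [2·signedArea(ADG) = 65/6 ∩ AF · BD = -59071/634]
4. A_y = 5/2  [2·signedArea(ADG) = 65/6 ∩ AF · BD = -59071/634]
   → A = (1, 5/2)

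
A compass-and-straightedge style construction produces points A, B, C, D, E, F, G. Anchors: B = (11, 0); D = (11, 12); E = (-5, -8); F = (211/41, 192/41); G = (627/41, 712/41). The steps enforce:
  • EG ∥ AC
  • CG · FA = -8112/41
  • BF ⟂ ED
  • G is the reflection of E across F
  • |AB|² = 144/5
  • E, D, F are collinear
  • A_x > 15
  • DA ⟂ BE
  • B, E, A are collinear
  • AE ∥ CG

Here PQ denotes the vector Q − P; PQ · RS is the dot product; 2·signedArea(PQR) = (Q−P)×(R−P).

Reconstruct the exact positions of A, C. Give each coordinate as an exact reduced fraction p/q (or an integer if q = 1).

1. A_x = 79/5  [B, E, A are collinear ∩ DA ⟂ BE]
2. A_y = 12/5  [B, E, A are collinear ∩ DA ⟂ BE]
   → A = (79/5, 12/5)
3. C_x = 7399/205  [AE ∥ CG ∩ EG ∥ AC]
4. C_y = 5692/205  [AE ∥ CG ∩ EG ∥ AC]
   → C = (7399/205, 5692/205)

A = (79/5, 12/5)
C = (7399/205, 5692/205)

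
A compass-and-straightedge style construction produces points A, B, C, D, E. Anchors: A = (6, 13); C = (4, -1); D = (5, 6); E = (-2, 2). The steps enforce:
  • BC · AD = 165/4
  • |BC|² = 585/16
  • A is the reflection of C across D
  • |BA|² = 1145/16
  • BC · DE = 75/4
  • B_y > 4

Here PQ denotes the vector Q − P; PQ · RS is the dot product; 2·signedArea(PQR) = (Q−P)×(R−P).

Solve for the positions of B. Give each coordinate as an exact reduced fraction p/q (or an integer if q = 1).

1. B_x = 13/4  [BC · AD = 165/4 ∩ BC · DE = 75/4]
2. B_y = 5  [BC · AD = 165/4 ∩ BC · DE = 75/4]
   → B = (13/4, 5)

B = (13/4, 5)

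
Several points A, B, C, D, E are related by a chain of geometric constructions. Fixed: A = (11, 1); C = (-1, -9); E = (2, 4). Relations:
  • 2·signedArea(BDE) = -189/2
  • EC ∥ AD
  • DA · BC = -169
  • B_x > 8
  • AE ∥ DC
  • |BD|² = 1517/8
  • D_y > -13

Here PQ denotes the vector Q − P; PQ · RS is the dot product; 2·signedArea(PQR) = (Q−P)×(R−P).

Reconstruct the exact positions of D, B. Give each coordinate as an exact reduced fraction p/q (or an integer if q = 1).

B = (35/4, 7/4)
D = (8, -12)

1. D_x = 8  [AE ∥ DC ∩ EC ∥ AD]
2. D_y = -12  [AE ∥ DC ∩ EC ∥ AD]
   → D = (8, -12)
3. B_x = 35/4  [2·signedArea(BDE) = -189/2 ∩ DA · BC = -169]
4. B_y = 7/4  [2·signedArea(BDE) = -189/2 ∩ DA · BC = -169]
   → B = (35/4, 7/4)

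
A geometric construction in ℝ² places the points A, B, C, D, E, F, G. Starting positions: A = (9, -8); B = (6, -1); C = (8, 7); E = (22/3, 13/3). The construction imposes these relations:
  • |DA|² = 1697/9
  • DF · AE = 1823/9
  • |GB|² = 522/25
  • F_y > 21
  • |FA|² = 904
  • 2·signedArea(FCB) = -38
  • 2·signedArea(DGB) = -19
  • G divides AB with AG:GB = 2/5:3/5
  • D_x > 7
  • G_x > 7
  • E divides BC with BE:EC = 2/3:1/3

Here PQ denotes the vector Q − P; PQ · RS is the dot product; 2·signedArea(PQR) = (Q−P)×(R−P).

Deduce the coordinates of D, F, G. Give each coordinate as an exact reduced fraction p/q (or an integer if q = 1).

1. F_x = 7  [line 8·x + -2·y + -12 = 0 ∩ |FA|² = 904]
2. F_y = 22  [line 8·x + -2·y + -12 = 0 ∩ |FA|² = 904]
   → F = (7, 22)
3. G_x = 39/5  [G divides AB with AG:GB = 2/5:3/5]
4. G_y = -26/5  [G divides AB with AG:GB = 2/5:3/5]
   → G = (39/5, -26/5)
5. D_x = 23/3  [DF · AE = 1823/9 ∩ 2·signedArea(DGB) = -19]
6. D_y = 17/3  [DF · AE = 1823/9 ∩ 2·signedArea(DGB) = -19]
   → D = (23/3, 17/3)

D = (23/3, 17/3)
F = (7, 22)
G = (39/5, -26/5)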